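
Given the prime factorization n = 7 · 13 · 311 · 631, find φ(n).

14061600

φ(7) = 7 − 1 = 6.
φ(13) = 13 − 1 = 12.
φ(311) = 311 − 1 = 310.
φ(631) = 631 − 1 = 630.
Since φ is multiplicative, φ(17857931) = 6 · 12 · 310 · 630 = 14061600.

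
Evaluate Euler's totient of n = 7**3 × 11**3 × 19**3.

φ(7^3) = 7^2·(7−1) = 49·6 = 294.
φ(11^3) = 11^3 − 11^2 = 1331 − 121 = 1210.
φ(19^3) = 19^2·(19−1) = 361·18 = 6498.
Since φ is multiplicative, φ(3131359847) = 294 · 1210 · 6498 = 2311598520.

2311598520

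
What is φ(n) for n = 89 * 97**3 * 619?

49123109376

φ(50280068243) = 50280068243 · (1 − 1/89) · (1 − 1/97) · (1 − 1/619)
       = 50280068243 · 5220864/5343827 = 49123109376.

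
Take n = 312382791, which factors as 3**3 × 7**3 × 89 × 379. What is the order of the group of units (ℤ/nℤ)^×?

176033088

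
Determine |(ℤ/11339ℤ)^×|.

9856

Prime factorization: 11339 = 17 * 23 * 29.
φ(11339) = 11339 · (1 − 1/17) · (1 − 1/23) · (1 − 1/29)
       = 11339 · 9856/11339 = 9856.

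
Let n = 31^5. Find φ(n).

27705630

φ(31^5) = 31^5 − 31^4 = 28629151 − 923521 = 27705630.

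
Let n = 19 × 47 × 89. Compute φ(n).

φ(79477) = 79477 · (1 − 1/19) · (1 − 1/47) · (1 − 1/89)
       = 79477 · 72864/79477 = 72864.

72864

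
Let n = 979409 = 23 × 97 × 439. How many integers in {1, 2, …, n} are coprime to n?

φ(23) = 23 − 1 = 22.
φ(97) = 97 − 1 = 96.
φ(439) = 439 − 1 = 438.
Since φ is multiplicative, φ(979409) = 22 · 96 · 438 = 925056.

925056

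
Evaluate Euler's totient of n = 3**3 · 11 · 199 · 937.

33359040

φ(55379511) = 55379511 · (1 − 1/3) · (1 − 1/11) · (1 − 1/199) · (1 − 1/937)
       = 55379511 · 3706560/6153279 = 33359040.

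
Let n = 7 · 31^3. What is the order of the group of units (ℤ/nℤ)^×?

172980

φ(7) = 7 − 1 = 6.
φ(31^3) = 31^3 − 31^2 = 29791 − 961 = 28830.
Since φ is multiplicative, φ(208537) = 6 · 28830 = 172980.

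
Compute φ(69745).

Prime factorization: 69745 = 5 · 13 · 29 · 37.
φ(5) = 5 − 1 = 4.
φ(13) = 13 − 1 = 12.
φ(29) = 29 − 1 = 28.
φ(37) = 37 − 1 = 36.
Since φ is multiplicative, φ(69745) = 4 · 12 · 28 · 36 = 48384.

48384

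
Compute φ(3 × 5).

8

φ(3) = 3 − 1 = 2.
φ(5) = 5 − 1 = 4.
Multiply: 2 · 4 = 8.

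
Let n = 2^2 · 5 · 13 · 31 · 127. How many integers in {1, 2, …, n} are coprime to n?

362880

φ(2^2) = 2^1·(2−1) = 2·1 = 2.
φ(5) = 5 − 1 = 4.
φ(13) = 13 − 1 = 12.
φ(31) = 31 − 1 = 30.
φ(127) = 127 − 1 = 126.
Since φ is multiplicative, φ(1023620) = 2 · 4 · 12 · 30 · 126 = 362880.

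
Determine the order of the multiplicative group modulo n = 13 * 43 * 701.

352800

φ(391859) = 391859 · (1 − 1/13) · (1 − 1/43) · (1 − 1/701)
       = 391859 · 352800/391859 = 352800.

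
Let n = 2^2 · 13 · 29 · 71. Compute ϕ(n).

φ(107068) = 107068 · (1 − 1/2) · (1 − 1/13) · (1 − 1/29) · (1 − 1/71)
       = 107068 · 23520/53534 = 47040.

47040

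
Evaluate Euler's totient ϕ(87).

56

87 = 3 · 29.
φ(87) = 87 · (1 − 1/3) · (1 − 1/29)
       = 87 · 56/87 = 56.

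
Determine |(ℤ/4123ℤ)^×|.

First factor: 4123 = 7 · 19 · 31.
φ(4123) = 4123 · (1 − 1/7) · (1 − 1/19) · (1 − 1/31)
       = 4123 · 3240/4123 = 3240.

3240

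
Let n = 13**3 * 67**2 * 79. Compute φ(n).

699489648

φ(13^3) = 13^3 − 13^2 = 2197 − 169 = 2028.
φ(67^2) = 67^2 − 67^1 = 4489 − 67 = 4422.
φ(79) = 79 − 1 = 78.
φ(779124307) = 2028 × 4422 × 78 = 699489648.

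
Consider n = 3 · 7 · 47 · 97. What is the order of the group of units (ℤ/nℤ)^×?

52992

φ(95739) = 95739 · (1 − 1/3) · (1 − 1/7) · (1 − 1/47) · (1 − 1/97)
       = 95739 · 52992/95739 = 52992.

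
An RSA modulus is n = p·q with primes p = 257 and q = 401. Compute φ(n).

102400

φ(pq) = (p−1)(q−1) = 256 · 400 = 102400.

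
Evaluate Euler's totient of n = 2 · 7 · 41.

240

φ(2) = 2 − 1 = 1.
φ(7) = 7 − 1 = 6.
φ(41) = 41 − 1 = 40.
Since φ is multiplicative, φ(574) = 1 · 6 · 40 = 240.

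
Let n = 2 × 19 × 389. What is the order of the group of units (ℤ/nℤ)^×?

6984

φ(14782) = 14782 · (1 − 1/2) · (1 − 1/19) · (1 − 1/389)
       = 14782 · 6984/14782 = 6984.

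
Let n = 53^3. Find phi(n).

146068

φ(148877) = 148877 · (1 − 1/53)
       = 148877 · 52/53 = 146068.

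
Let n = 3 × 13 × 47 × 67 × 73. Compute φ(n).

5246208

φ(8965203) = 8965203 · (1 − 1/3) · (1 − 1/13) · (1 − 1/47) · (1 − 1/67) · (1 − 1/73)
       = 8965203 · 5246208/8965203 = 5246208.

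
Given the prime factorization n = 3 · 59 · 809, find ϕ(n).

93728

φ(143193) = 143193 · (1 − 1/3) · (1 − 1/59) · (1 − 1/809)
       = 143193 · 93728/143193 = 93728.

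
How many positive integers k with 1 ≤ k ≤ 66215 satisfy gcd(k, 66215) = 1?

Factor 66215: 66215 = 5 * 17 * 19 * 41.
φ(66215) = 66215 · (1 − 1/5) · (1 − 1/17) · (1 − 1/19) · (1 − 1/41)
       = 66215 · 46080/66215 = 46080.

46080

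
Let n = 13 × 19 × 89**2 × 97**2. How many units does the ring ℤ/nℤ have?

φ(18408586183) = 18408586183 · (1 − 1/13) · (1 − 1/19) · (1 − 1/89) · (1 − 1/97)
       = 18408586183 · 1824768/2132351 = 15753222144.

15753222144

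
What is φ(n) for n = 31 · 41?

1200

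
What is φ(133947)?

79200

First factor: 133947 = 3**3 · 11**2 · 41.
φ(3^3) = 3^3 − 3^2 = 27 − 9 = 18.
φ(11^2) = 11^1·(11−1) = 11·10 = 110.
φ(41) = 41 − 1 = 40.
Since φ is multiplicative, φ(133947) = 18 · 110 · 40 = 79200.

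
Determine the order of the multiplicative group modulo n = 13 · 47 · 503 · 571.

157949280

φ(175487143) = 175487143 · (1 − 1/13) · (1 − 1/47) · (1 − 1/503) · (1 − 1/571)
       = 175487143 · 157949280/175487143 = 157949280.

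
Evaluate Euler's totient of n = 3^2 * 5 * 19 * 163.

φ(139365) = 139365 · (1 − 1/3) · (1 − 1/5) · (1 − 1/19) · (1 − 1/163)
       = 139365 · 23328/46455 = 69984.

69984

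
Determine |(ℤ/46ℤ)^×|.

Prime factorization: 46 = 2 · 23.
φ(2) = 2 − 1 = 1.
φ(23) = 23 − 1 = 22.
φ(46) = 1 × 22 = 22.

22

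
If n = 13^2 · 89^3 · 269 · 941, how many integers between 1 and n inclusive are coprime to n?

27393651816960

φ(30157728562169) = 30157728562169 · (1 − 1/13) · (1 − 1/89) · (1 − 1/269) · (1 − 1/941)
       = 30157728562169 · 266027520/292870253 = 27393651816960.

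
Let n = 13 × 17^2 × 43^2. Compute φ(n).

5894784

φ(6946693) = 6946693 · (1 − 1/13) · (1 − 1/17) · (1 − 1/43)
       = 6946693 · 8064/9503 = 5894784.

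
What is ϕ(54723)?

54723 = 3 · 17 · 29 · 37.
φ(54723) = 54723 · (1 − 1/3) · (1 − 1/17) · (1 − 1/29) · (1 − 1/37)
       = 54723 · 32256/54723 = 32256.

32256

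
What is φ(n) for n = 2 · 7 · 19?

φ(266) = 266 · (1 − 1/2) · (1 − 1/7) · (1 − 1/19)
       = 266 · 108/266 = 108.

108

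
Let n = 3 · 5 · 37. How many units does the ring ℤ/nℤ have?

288

φ(3) = 3 − 1 = 2.
φ(5) = 5 − 1 = 4.
φ(37) = 37 − 1 = 36.
Multiply: 2 · 4 · 36 = 288.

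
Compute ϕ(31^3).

φ(31^3) = 31^3 − 31^2 = 29791 − 961 = 28830.

28830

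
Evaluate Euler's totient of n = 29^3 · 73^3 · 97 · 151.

130105224345600

φ(29^3) = 29^3 − 29^2 = 24389 − 841 = 23548.
φ(73^3) = 73^2·(73−1) = 5329·72 = 383688.
φ(97) = 97 − 1 = 96.
φ(151) = 151 − 1 = 150.
φ(138966863523611) = 23548 × 383688 × 96 × 150 = 130105224345600.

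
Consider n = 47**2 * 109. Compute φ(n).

φ(240781) = 240781 · (1 − 1/47) · (1 − 1/109)
       = 240781 · 4968/5123 = 233496.

233496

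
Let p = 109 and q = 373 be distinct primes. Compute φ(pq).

φ(pq) = (p−1)(q−1) = 108 · 372 = 40176.

40176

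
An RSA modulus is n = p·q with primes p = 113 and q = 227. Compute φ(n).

25312

For distinct primes, φ(pq) = (p−1)(q−1) = 112 × 226 = 25312.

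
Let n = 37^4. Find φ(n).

1823508

φ(37^4) = 37^4 − 37^3 = 1874161 − 50653 = 1823508.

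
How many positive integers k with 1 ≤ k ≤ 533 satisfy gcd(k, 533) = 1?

Factor 533: 533 = 13 · 41.
φ(13) = 13 − 1 = 12.
φ(41) = 41 − 1 = 40.
φ(533) = 12 × 40 = 480.

480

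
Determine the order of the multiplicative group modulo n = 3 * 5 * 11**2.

880

φ(1815) = 1815 · (1 − 1/3) · (1 − 1/5) · (1 − 1/11)
       = 1815 · 80/165 = 880.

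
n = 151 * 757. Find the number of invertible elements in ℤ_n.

113400

φ(114307) = 114307 · (1 − 1/151) · (1 − 1/757)
       = 114307 · 113400/114307 = 113400.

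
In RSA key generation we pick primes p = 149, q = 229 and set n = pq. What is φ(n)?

33744

φ(pq) = (p−1)(q−1) = 148 · 228 = 33744.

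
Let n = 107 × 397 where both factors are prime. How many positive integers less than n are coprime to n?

41976

φ(n) = (p − 1)(q − 1) = (107−1)(397−1) = 106·396 = 41976.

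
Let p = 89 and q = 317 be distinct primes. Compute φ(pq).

φ(89) = 89 − 1 = 88.
φ(317) = 317 − 1 = 316.
Since φ is multiplicative, φ(28213) = 88 · 316 = 27808.

27808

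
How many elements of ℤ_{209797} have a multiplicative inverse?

161280

Prime factorization: 209797 = 7 · 17 · 41 · 43.
φ(209797) = 209797 · (1 − 1/7) · (1 − 1/17) · (1 − 1/41) · (1 − 1/43)
       = 209797 · 161280/209797 = 161280.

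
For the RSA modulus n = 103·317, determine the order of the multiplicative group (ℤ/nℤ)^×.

32232

φ(pq) = (p−1)(q−1) = 102 · 316 = 32232.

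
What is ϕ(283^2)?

φ(80089) = 80089 · (1 − 1/283)
       = 80089 · 282/283 = 79806.

79806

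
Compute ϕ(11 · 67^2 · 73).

3183840

φ(3604667) = 3604667 · (1 − 1/11) · (1 − 1/67) · (1 − 1/73)
       = 3604667 · 47520/53801 = 3183840.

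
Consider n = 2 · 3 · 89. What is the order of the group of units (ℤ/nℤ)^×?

176

φ(2) = 2 − 1 = 1.
φ(3) = 3 − 1 = 2.
φ(89) = 89 − 1 = 88.
φ(534) = 1 × 2 × 88 = 176.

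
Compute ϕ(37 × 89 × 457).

1444608

φ(37) = 37 − 1 = 36.
φ(89) = 89 − 1 = 88.
φ(457) = 457 − 1 = 456.
φ(1504901) = 36 × 88 × 456 = 1444608.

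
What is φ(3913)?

First factor: 3913 = 7 * 13 * 43.
φ(3913) = 3913 · (1 − 1/7) · (1 − 1/13) · (1 − 1/43)
       = 3913 · 3024/3913 = 3024.

3024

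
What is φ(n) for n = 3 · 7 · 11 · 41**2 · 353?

φ(3) = 3 − 1 = 2.
φ(7) = 7 − 1 = 6.
φ(11) = 11 − 1 = 10.
φ(41^2) = 41^1·(41−1) = 41·40 = 1640.
φ(353) = 353 − 1 = 352.
Multiply: 2 · 6 · 10 · 1640 · 352 = 69273600.

69273600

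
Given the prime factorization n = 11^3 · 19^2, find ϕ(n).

413820

φ(11^3) = 11^3 − 11^2 = 1331 − 121 = 1210.
φ(19^2) = 19^1·(19−1) = 19·18 = 342.
Since φ is multiplicative, φ(480491) = 1210 · 342 = 413820.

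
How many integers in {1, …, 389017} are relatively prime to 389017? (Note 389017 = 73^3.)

φ(389017) = 389017 · (1 − 1/73)
       = 389017 · 72/73 = 383688.

383688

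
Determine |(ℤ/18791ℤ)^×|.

First factor: 18791 = 19 · 23 · 43.
φ(19) = 19 − 1 = 18.
φ(23) = 23 − 1 = 22.
φ(43) = 43 − 1 = 42.
Multiply: 18 · 22 · 42 = 16632.

16632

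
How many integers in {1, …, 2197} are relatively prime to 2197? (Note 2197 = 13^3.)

φ(13^3) = 13^3 − 13^2 = 2197 − 169 = 2028.

2028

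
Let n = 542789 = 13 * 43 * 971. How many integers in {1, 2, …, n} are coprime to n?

φ(542789) = 542789 · (1 − 1/13) · (1 − 1/43) · (1 − 1/971)
       = 542789 · 488880/542789 = 488880.

488880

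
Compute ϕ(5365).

4032

Prime factorization: 5365 = 5 · 29 · 37.
φ(5) = 5 − 1 = 4.
φ(29) = 29 − 1 = 28.
φ(37) = 37 − 1 = 36.
φ(5365) = 4 × 28 × 36 = 4032.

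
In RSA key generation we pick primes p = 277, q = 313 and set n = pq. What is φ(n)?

86112

For distinct primes, φ(pq) = (p−1)(q−1) = 276 × 312 = 86112.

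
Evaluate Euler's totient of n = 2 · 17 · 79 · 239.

297024

φ(2) = 2 − 1 = 1.
φ(17) = 17 − 1 = 16.
φ(79) = 79 − 1 = 78.
φ(239) = 239 − 1 = 238.
Multiply: 1 · 16 · 78 · 238 = 297024.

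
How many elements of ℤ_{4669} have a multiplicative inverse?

3696

First factor: 4669 = 7 · 23 · 29.
φ(4669) = 4669 · (1 − 1/7) · (1 − 1/23) · (1 − 1/29)
       = 4669 · 3696/4669 = 3696.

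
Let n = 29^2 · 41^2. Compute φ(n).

1331680

φ(29^2) = 29^2 − 29^1 = 841 − 29 = 812.
φ(41^2) = 41^2 − 41^1 = 1681 − 41 = 1640.
Multiply: 812 · 1640 = 1331680.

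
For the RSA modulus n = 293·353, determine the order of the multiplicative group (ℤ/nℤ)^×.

φ(pq) = (p−1)(q−1) = 292 · 352 = 102784.

102784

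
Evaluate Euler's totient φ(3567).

2240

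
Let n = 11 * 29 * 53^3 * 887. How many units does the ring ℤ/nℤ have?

φ(11) = 11 − 1 = 10.
φ(29) = 29 − 1 = 28.
φ(53^3) = 53^2·(53−1) = 2809·52 = 146068.
φ(887) = 887 − 1 = 886.
Multiply: 10 · 28 · 146068 · 886 = 36236549440.

36236549440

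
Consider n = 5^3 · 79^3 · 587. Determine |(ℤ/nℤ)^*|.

28526362800

φ(5^3) = 5^2·(5−1) = 25·4 = 100.
φ(79^3) = 79^3 − 79^2 = 493039 − 6241 = 486798.
φ(587) = 587 − 1 = 586.
Since φ is multiplicative, φ(36176736625) = 100 · 486798 · 586 = 28526362800.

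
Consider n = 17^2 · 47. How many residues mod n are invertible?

12512

φ(17^2) = 17^2 − 17^1 = 289 − 17 = 272.
φ(47) = 47 − 1 = 46.
Multiply: 272 · 46 = 12512.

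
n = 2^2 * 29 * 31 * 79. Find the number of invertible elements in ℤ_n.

φ(284084) = 284084 · (1 − 1/2) · (1 − 1/29) · (1 − 1/31) · (1 − 1/79)
       = 284084 · 65520/142042 = 131040.

131040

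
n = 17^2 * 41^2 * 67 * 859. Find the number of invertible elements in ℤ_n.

φ(17^2) = 17^2 − 17^1 = 289 − 17 = 272.
φ(41^2) = 41^1·(41−1) = 41·40 = 1640.
φ(67) = 67 − 1 = 66.
φ(859) = 859 − 1 = 858.
Multiply: 272 · 1640 · 66 · 858 = 25260618240.

25260618240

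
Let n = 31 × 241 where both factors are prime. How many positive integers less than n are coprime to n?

7200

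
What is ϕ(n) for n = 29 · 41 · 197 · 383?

φ(89711239) = 89711239 · (1 − 1/29) · (1 − 1/41) · (1 − 1/197) · (1 − 1/383)
       = 89711239 · 83856640/89711239 = 83856640.

83856640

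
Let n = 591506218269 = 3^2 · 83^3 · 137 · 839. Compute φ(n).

386281771584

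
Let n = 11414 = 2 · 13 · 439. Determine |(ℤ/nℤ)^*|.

φ(11414) = 11414 · (1 − 1/2) · (1 − 1/13) · (1 − 1/439)
       = 11414 · 5256/11414 = 5256.

5256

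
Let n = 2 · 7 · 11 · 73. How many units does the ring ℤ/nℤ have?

4320

φ(11242) = 11242 · (1 − 1/2) · (1 − 1/7) · (1 − 1/11) · (1 − 1/73)
       = 11242 · 4320/11242 = 4320.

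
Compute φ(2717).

Factor 2717: 2717 = 11 · 13 · 19.
φ(11) = 11 − 1 = 10.
φ(13) = 13 − 1 = 12.
φ(19) = 19 − 1 = 18.
φ(2717) = 10 × 12 × 18 = 2160.

2160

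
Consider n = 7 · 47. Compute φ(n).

276

φ(329) = 329 · (1 − 1/7) · (1 − 1/47)
       = 329 · 276/329 = 276.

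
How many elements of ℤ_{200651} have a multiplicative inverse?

200651 = 11 · 17 · 29 · 37.
φ(200651) = 200651 · (1 − 1/11) · (1 − 1/17) · (1 − 1/29) · (1 − 1/37)
       = 200651 · 161280/200651 = 161280.

161280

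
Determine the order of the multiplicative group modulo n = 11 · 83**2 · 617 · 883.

φ(11) = 11 − 1 = 10.
φ(83^2) = 83^2 − 83^1 = 6889 − 83 = 6806.
φ(617) = 617 − 1 = 616.
φ(883) = 883 − 1 = 882.
φ(41285232769) = 10 × 6806 × 616 × 882 = 36977814720.

36977814720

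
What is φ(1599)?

960

Prime factorization: 1599 = 3 · 13 · 41.
φ(3) = 3 − 1 = 2.
φ(13) = 13 − 1 = 12.
φ(41) = 41 − 1 = 40.
Since φ is multiplicative, φ(1599) = 2 · 12 · 40 = 960.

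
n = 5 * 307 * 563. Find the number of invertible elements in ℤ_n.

φ(864205) = 864205 · (1 − 1/5) · (1 − 1/307) · (1 − 1/563)
       = 864205 · 687888/864205 = 687888.

687888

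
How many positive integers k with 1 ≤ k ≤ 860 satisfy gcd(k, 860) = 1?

336

860 = 2**2 · 5 · 43.
φ(2^2) = 2^1·(2−1) = 2·1 = 2.
φ(5) = 5 − 1 = 4.
φ(43) = 43 − 1 = 42.
Multiply: 2 · 4 · 42 = 336.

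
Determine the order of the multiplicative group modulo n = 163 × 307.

49572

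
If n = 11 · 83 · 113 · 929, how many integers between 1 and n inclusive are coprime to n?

φ(11) = 11 − 1 = 10.
φ(83) = 83 − 1 = 82.
φ(113) = 113 − 1 = 112.
φ(929) = 929 − 1 = 928.
φ(95844001) = 10 × 82 × 112 × 928 = 85227520.

85227520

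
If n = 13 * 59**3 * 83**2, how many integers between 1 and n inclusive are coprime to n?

φ(18393127103) = 18393127103 · (1 − 1/13) · (1 − 1/59) · (1 − 1/83)
       = 18393127103 · 57072/63661 = 16489413456.

16489413456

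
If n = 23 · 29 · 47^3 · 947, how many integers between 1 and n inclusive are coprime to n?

φ(23) = 23 − 1 = 22.
φ(29) = 29 − 1 = 28.
φ(47^3) = 47^2·(47−1) = 2209·46 = 101614.
φ(947) = 947 − 1 = 946.
Multiply: 22 · 28 · 101614 · 946 = 59214135904.

59214135904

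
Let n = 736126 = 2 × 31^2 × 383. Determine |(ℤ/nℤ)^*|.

355260

φ(736126) = 736126 · (1 − 1/2) · (1 − 1/31) · (1 − 1/383)
       = 736126 · 11460/23746 = 355260.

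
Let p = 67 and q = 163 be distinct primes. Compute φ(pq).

10692

φ(pq) = (p−1)(q−1) = 66 · 162 = 10692.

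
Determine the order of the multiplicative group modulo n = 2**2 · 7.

φ(2^2) = 2^1·(2−1) = 2·1 = 2.
φ(7) = 7 − 1 = 6.
Since φ is multiplicative, φ(28) = 2 · 6 = 12.

12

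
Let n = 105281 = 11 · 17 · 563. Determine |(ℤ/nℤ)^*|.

89920

φ(105281) = 105281 · (1 − 1/11) · (1 − 1/17) · (1 − 1/563)
       = 105281 · 89920/105281 = 89920.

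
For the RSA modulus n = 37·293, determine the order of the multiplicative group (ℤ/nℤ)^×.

φ(n) = (p − 1)(q − 1) = (37−1)(293−1) = 36·292 = 10512.

10512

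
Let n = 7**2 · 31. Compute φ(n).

1260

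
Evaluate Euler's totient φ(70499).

53760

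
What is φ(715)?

715 = 5 * 11 * 13.
φ(5) = 5 − 1 = 4.
φ(11) = 11 − 1 = 10.
φ(13) = 13 − 1 = 12.
Since φ is multiplicative, φ(715) = 4 · 10 · 12 = 480.

480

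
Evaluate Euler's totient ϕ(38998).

17280

Prime factorization: 38998 = 2 × 17 × 31 × 37.
φ(2) = 2 − 1 = 1.
φ(17) = 17 − 1 = 16.
φ(31) = 31 − 1 = 30.
φ(37) = 37 − 1 = 36.
Multiply: 1 · 16 · 30 · 36 = 17280.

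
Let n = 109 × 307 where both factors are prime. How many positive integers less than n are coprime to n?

33048

φ(33463) = 33463 · (1 − 1/109) · (1 − 1/307)
       = 33463 · 33048/33463 = 33048.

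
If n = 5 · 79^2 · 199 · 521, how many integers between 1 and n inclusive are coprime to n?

2537758080

φ(5) = 5 − 1 = 4.
φ(79^2) = 79^1·(79−1) = 79·78 = 6162.
φ(199) = 199 − 1 = 198.
φ(521) = 521 − 1 = 520.
Since φ is multiplicative, φ(3235303195) = 4 · 6162 · 198 · 520 = 2537758080.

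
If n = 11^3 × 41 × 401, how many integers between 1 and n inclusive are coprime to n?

19360000

φ(11^3) = 11^3 − 11^2 = 1331 − 121 = 1210.
φ(41) = 41 − 1 = 40.
φ(401) = 401 − 1 = 400.
φ(21882971) = 1210 × 40 × 400 = 19360000.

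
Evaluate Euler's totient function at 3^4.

φ(3^4) = 3^4 − 3^3 = 81 − 27 = 54.

54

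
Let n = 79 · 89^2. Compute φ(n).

φ(79) = 79 − 1 = 78.
φ(89^2) = 89^1·(89−1) = 89·88 = 7832.
Since φ is multiplicative, φ(625759) = 78 · 7832 = 610896.

610896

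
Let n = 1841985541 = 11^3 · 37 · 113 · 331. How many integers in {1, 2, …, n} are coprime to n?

1609977600

φ(1841985541) = 1841985541 · (1 − 1/11) · (1 − 1/37) · (1 − 1/113) · (1 − 1/331)
       = 1841985541 · 13305600/15223021 = 1609977600.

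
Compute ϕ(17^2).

φ(17^2) = 17^1·(17−1) = 17·16 = 272.

272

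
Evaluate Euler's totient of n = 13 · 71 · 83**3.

474514320

φ(13) = 13 − 1 = 12.
φ(71) = 71 − 1 = 70.
φ(83^3) = 83^2·(83−1) = 6889·82 = 564898.
Multiply: 12 · 70 · 564898 = 474514320.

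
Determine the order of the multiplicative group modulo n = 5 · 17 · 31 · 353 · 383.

258170880

φ(356249365) = 356249365 · (1 − 1/5) · (1 − 1/17) · (1 − 1/31) · (1 − 1/353) · (1 − 1/383)
       = 356249365 · 258170880/356249365 = 258170880.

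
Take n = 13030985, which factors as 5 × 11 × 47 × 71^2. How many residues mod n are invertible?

φ(13030985) = 13030985 · (1 − 1/5) · (1 − 1/11) · (1 − 1/47) · (1 − 1/71)
       = 13030985 · 128800/183535 = 9144800.

9144800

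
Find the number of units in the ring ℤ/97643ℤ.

97643 = 7 · 13 · 29 · 37.
φ(97643) = 97643 · (1 − 1/7) · (1 − 1/13) · (1 − 1/29) · (1 − 1/37)
       = 97643 · 72576/97643 = 72576.

72576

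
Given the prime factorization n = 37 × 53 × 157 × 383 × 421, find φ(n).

φ(49643011111) = 49643011111 · (1 − 1/37) · (1 − 1/53) · (1 − 1/157) · (1 − 1/383) · (1 − 1/421)
       = 49643011111 · 46853614080/49643011111 = 46853614080.

46853614080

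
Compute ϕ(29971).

26880

Factor 29971: 29971 = 17 · 41 · 43.
φ(17) = 17 − 1 = 16.
φ(41) = 41 − 1 = 40.
φ(43) = 43 − 1 = 42.
φ(29971) = 16 × 40 × 42 = 26880.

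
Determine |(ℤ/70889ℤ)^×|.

51840

First factor: 70889 = 7 × 13 × 19 × 41.
φ(7) = 7 − 1 = 6.
φ(13) = 13 − 1 = 12.
φ(19) = 19 − 1 = 18.
φ(41) = 41 − 1 = 40.
φ(70889) = 6 × 12 × 18 × 40 = 51840.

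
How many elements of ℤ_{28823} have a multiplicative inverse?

25920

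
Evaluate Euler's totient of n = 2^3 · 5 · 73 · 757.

870912

φ(2210440) = 2210440 · (1 − 1/2) · (1 − 1/5) · (1 − 1/73) · (1 − 1/757)
       = 2210440 · 217728/552610 = 870912.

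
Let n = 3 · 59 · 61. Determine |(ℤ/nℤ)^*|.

6960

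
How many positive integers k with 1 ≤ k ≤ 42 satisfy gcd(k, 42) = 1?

12

42 = 2 · 3 · 7.
φ(2) = 2 − 1 = 1.
φ(3) = 3 − 1 = 2.
φ(7) = 7 − 1 = 6.
Since φ is multiplicative, φ(42) = 1 · 2 · 6 = 12.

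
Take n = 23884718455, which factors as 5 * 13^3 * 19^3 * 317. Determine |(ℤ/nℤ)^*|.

φ(23884718455) = 23884718455 · (1 − 1/5) · (1 − 1/13) · (1 − 1/19) · (1 − 1/317)
       = 23884718455 · 273024/391495 = 16656921216.

16656921216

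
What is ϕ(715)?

480

Factor 715: 715 = 5 · 11 · 13.
φ(5) = 5 − 1 = 4.
φ(11) = 11 − 1 = 10.
φ(13) = 13 − 1 = 12.
φ(715) = 4 × 10 × 12 = 480.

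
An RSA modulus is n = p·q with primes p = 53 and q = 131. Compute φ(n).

6760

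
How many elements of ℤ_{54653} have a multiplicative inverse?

54653 = 31 · 41 · 43.
φ(31) = 31 − 1 = 30.
φ(41) = 41 − 1 = 40.
φ(43) = 43 − 1 = 42.
Multiply: 30 · 40 · 42 = 50400.

50400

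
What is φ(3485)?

First factor: 3485 = 5 · 17 · 41.
φ(5) = 5 − 1 = 4.
φ(17) = 17 − 1 = 16.
φ(41) = 41 − 1 = 40.
Since φ is multiplicative, φ(3485) = 4 · 16 · 40 = 2560.

2560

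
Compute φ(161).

132

Prime factorization: 161 = 7 × 23.
φ(7) = 7 − 1 = 6.
φ(23) = 23 − 1 = 22.
φ(161) = 6 × 22 = 132.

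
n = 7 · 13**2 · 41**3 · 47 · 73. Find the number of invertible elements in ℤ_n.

208446151680

φ(7) = 7 − 1 = 6.
φ(13^2) = 13^2 − 13^1 = 169 − 13 = 156.
φ(41^3) = 41^3 − 41^2 = 68921 − 1681 = 67240.
φ(47) = 47 − 1 = 46.
φ(73) = 73 − 1 = 72.
φ(279741586033) = 6 × 156 × 67240 × 46 × 72 = 208446151680.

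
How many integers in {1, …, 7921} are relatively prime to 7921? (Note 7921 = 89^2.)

7832

φ(89^2) = 89^2 − 89^1 = 7921 − 89 = 7832.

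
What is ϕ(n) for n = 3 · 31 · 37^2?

79920

φ(3) = 3 − 1 = 2.
φ(31) = 31 − 1 = 30.
φ(37^2) = 37^1·(37−1) = 37·36 = 1332.
Since φ is multiplicative, φ(127317) = 2 · 30 · 1332 = 79920.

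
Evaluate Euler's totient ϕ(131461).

103680

131461 = 11 · 17 · 19 · 37.
φ(131461) = 131461 · (1 − 1/11) · (1 − 1/17) · (1 − 1/19) · (1 − 1/37)
       = 131461 · 103680/131461 = 103680.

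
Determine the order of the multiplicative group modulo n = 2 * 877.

876

φ(1754) = 1754 · (1 − 1/2) · (1 − 1/877)
       = 1754 · 876/1754 = 876.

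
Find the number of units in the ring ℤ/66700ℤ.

24640

First factor: 66700 = 2^2 · 5^2 · 23 · 29.
φ(2^2) = 2^2 − 2^1 = 4 − 2 = 2.
φ(5^2) = 5^1·(5−1) = 5·4 = 20.
φ(23) = 23 − 1 = 22.
φ(29) = 29 − 1 = 28.
Since φ is multiplicative, φ(66700) = 2 · 20 · 22 · 28 = 24640.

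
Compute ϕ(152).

72

152 = 2^3 × 19.
φ(152) = 152 · (1 − 1/2) · (1 − 1/19)
       = 152 · 18/38 = 72.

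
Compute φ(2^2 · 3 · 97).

384

φ(1164) = 1164 · (1 − 1/2) · (1 − 1/3) · (1 − 1/97)
       = 1164 · 192/582 = 384.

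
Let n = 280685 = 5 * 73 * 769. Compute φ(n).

221184

φ(5) = 5 − 1 = 4.
φ(73) = 73 − 1 = 72.
φ(769) = 769 − 1 = 768.
φ(280685) = 4 × 72 × 768 = 221184.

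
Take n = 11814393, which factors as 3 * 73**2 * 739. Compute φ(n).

7757856

φ(11814393) = 11814393 · (1 − 1/3) · (1 − 1/73) · (1 − 1/739)
       = 11814393 · 106272/161841 = 7757856.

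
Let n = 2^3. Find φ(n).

4

φ(8) = 8 · (1 − 1/2)
       = 8 · 1/2 = 4.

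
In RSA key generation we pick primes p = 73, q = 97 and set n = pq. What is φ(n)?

6912

φ(n) = (p − 1)(q − 1) = (73−1)(97−1) = 72·96 = 6912.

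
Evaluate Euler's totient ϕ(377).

Prime factorization: 377 = 13 · 29.
φ(13) = 13 − 1 = 12.
φ(29) = 29 − 1 = 28.
Multiply: 12 · 28 = 336.

336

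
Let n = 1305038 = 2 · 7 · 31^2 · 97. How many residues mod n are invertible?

535680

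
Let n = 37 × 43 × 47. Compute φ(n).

φ(74777) = 74777 · (1 − 1/37) · (1 − 1/43) · (1 − 1/47)
       = 74777 · 69552/74777 = 69552.

69552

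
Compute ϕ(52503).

Factor 52503: 52503 = 3 × 11 × 37 × 43.
φ(3) = 3 − 1 = 2.
φ(11) = 11 − 1 = 10.
φ(37) = 37 − 1 = 36.
φ(43) = 43 − 1 = 42.
φ(52503) = 2 × 10 × 36 × 42 = 30240.

30240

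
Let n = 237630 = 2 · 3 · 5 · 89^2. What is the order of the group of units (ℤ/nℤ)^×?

62656

φ(2) = 2 − 1 = 1.
φ(3) = 3 − 1 = 2.
φ(5) = 5 − 1 = 4.
φ(89^2) = 89^2 − 89^1 = 7921 − 89 = 7832.
Multiply: 1 · 2 · 4 · 7832 = 62656.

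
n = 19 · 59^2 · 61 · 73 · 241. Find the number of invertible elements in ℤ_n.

63862732800

φ(19) = 19 − 1 = 18.
φ(59^2) = 59^2 − 59^1 = 3481 − 59 = 3422.
φ(61) = 61 − 1 = 60.
φ(73) = 73 − 1 = 72.
φ(241) = 241 − 1 = 240.
Multiply: 18 · 3422 · 60 · 72 · 240 = 63862732800.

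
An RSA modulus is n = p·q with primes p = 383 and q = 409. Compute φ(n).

φ(pq) = (p−1)(q−1) = 382 · 408 = 155856.

155856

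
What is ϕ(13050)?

Factor 13050: 13050 = 2 * 3^2 * 5^2 * 29.
φ(2) = 2 − 1 = 1.
φ(3^2) = 3^1·(3−1) = 3·2 = 6.
φ(5^2) = 5^1·(5−1) = 5·4 = 20.
φ(29) = 29 − 1 = 28.
Multiply: 1 · 6 · 20 · 28 = 3360.

3360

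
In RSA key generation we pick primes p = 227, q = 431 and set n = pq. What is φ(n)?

φ(227) = 227 − 1 = 226.
φ(431) = 431 − 1 = 430.
φ(97837) = 226 × 430 = 97180.

97180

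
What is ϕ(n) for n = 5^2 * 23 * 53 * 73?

φ(2224675) = 2224675 · (1 − 1/5) · (1 − 1/23) · (1 − 1/53) · (1 − 1/73)
       = 2224675 · 329472/444935 = 1647360.

1647360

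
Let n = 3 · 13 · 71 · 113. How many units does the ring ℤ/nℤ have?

φ(312897) = 312897 · (1 − 1/3) · (1 − 1/13) · (1 − 1/71) · (1 − 1/113)
       = 312897 · 188160/312897 = 188160.

188160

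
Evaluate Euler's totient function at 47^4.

4775858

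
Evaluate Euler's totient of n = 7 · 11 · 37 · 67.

142560

φ(190883) = 190883 · (1 − 1/7) · (1 − 1/11) · (1 − 1/37) · (1 − 1/67)
       = 190883 · 142560/190883 = 142560.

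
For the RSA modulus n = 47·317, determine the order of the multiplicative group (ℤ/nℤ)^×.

14536

φ(14899) = 14899 · (1 − 1/47) · (1 − 1/317)
       = 14899 · 14536/14899 = 14536.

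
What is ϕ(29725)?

22400

Factor 29725: 29725 = 5^2 × 29 × 41.
φ(29725) = 29725 · (1 − 1/5) · (1 − 1/29) · (1 − 1/41)
       = 29725 · 4480/5945 = 22400.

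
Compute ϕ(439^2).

192282

φ(192721) = 192721 · (1 − 1/439)
       = 192721 · 438/439 = 192282.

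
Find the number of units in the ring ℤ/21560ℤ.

6720

Prime factorization: 21560 = 2**3 · 5 · 7**2 · 11.
φ(2^3) = 2^2·(2−1) = 4·1 = 4.
φ(5) = 5 − 1 = 4.
φ(7^2) = 7^1·(7−1) = 7·6 = 42.
φ(11) = 11 − 1 = 10.
Since φ is multiplicative, φ(21560) = 4 · 4 · 42 · 10 = 6720.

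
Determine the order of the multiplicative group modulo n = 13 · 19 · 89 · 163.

φ(13) = 13 − 1 = 12.
φ(19) = 19 − 1 = 18.
φ(89) = 89 − 1 = 88.
φ(163) = 163 − 1 = 162.
Since φ is multiplicative, φ(3583229) = 12 · 18 · 88 · 162 = 3079296.

3079296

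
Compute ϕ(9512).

4480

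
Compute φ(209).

Prime factorization: 209 = 11 * 19.
φ(11) = 11 − 1 = 10.
φ(19) = 19 − 1 = 18.
φ(209) = 10 × 18 = 180.

180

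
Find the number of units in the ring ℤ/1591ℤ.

1512

Prime factorization: 1591 = 37 × 43.
φ(37) = 37 − 1 = 36.
φ(43) = 43 − 1 = 42.
φ(1591) = 36 × 42 = 1512.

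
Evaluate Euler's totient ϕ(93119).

First factor: 93119 = 13**2 * 19 * 29.
φ(93119) = 93119 · (1 − 1/13) · (1 − 1/19) · (1 − 1/29)
       = 93119 · 6048/7163 = 78624.

78624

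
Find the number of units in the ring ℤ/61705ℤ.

40320

First factor: 61705 = 5 · 7 · 41 · 43.
φ(5) = 5 − 1 = 4.
φ(7) = 7 − 1 = 6.
φ(41) = 41 − 1 = 40.
φ(43) = 43 − 1 = 42.
φ(61705) = 4 × 6 × 40 × 42 = 40320.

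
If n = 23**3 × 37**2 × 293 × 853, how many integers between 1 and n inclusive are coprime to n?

3856603791744

φ(23^3) = 23^3 − 23^2 = 12167 − 529 = 11638.
φ(37^2) = 37^2 − 37^1 = 1369 − 37 = 1332.
φ(293) = 293 − 1 = 292.
φ(853) = 853 − 1 = 852.
Since φ is multiplicative, φ(4162973129767) = 11638 · 1332 · 292 · 852 = 3856603791744.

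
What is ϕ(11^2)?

φ(11^2) = 11^1·(11−1) = 11·10 = 110.

110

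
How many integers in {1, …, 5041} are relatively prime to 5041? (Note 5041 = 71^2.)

4970

φ(5041) = 5041 · (1 − 1/71)
       = 5041 · 70/71 = 4970.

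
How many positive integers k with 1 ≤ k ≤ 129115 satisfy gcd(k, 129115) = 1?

80640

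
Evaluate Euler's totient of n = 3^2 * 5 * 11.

φ(495) = 495 · (1 − 1/3) · (1 − 1/5) · (1 − 1/11)
       = 495 · 80/165 = 240.

240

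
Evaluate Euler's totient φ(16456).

16456 = 2^3 * 11^2 * 17.
φ(2^3) = 2^2·(2−1) = 4·1 = 4.
φ(11^2) = 11^2 − 11^1 = 121 − 11 = 110.
φ(17) = 17 − 1 = 16.
φ(16456) = 4 × 110 × 16 = 7040.

7040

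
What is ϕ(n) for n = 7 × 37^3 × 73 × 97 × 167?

339288403968

φ(7) = 7 − 1 = 6.
φ(37^3) = 37^3 − 37^2 = 50653 − 1369 = 49284.
φ(73) = 73 − 1 = 72.
φ(97) = 97 − 1 = 96.
φ(167) = 167 − 1 = 166.
φ(419289780917) = 6 × 49284 × 72 × 96 × 166 = 339288403968.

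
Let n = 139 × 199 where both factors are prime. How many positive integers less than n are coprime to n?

φ(pq) = (p−1)(q−1) = 138 · 198 = 27324.

27324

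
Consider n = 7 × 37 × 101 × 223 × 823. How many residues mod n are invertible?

φ(4800935111) = 4800935111 · (1 − 1/7) · (1 − 1/37) · (1 − 1/101) · (1 − 1/223) · (1 − 1/823)
       = 4800935111 · 3941654400/4800935111 = 3941654400.

3941654400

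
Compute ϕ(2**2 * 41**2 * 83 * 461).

123721600

φ(2^2) = 2^1·(2−1) = 2·1 = 2.
φ(41^2) = 41^1·(41−1) = 41·40 = 1640.
φ(83) = 83 − 1 = 82.
φ(461) = 461 − 1 = 460.
φ(257280412) = 2 × 1640 × 82 × 460 = 123721600.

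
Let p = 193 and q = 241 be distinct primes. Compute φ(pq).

46080

φ(46513) = 46513 · (1 − 1/193) · (1 − 1/241)
       = 46513 · 46080/46513 = 46080.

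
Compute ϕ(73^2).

φ(5329) = 5329 · (1 − 1/73)
       = 5329 · 72/73 = 5256.

5256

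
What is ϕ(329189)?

Prime factorization: 329189 = 7 * 31 * 37 * 41.
φ(329189) = 329189 · (1 − 1/7) · (1 − 1/31) · (1 − 1/37) · (1 − 1/41)
       = 329189 · 259200/329189 = 259200.

259200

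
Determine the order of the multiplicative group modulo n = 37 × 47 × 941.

φ(37) = 37 − 1 = 36.
φ(47) = 47 − 1 = 46.
φ(941) = 941 − 1 = 940.
Since φ is multiplicative, φ(1636399) = 36 · 46 · 940 = 1556640.

1556640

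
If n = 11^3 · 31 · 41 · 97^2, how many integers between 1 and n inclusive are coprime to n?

13521024000

φ(11^3) = 11^3 − 11^2 = 1331 − 121 = 1210.
φ(31) = 31 − 1 = 30.
φ(41) = 41 − 1 = 40.
φ(97^2) = 97^2 − 97^1 = 9409 − 97 = 9312.
Multiply: 1210 · 30 · 40 · 9312 = 13521024000.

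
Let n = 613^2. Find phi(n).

φ(375769) = 375769 · (1 − 1/613)
       = 375769 · 612/613 = 375156.

375156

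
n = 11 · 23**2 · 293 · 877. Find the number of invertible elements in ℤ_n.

1294307520

φ(1495256059) = 1495256059 · (1 − 1/11) · (1 − 1/23) · (1 − 1/293) · (1 − 1/877)
       = 1495256059 · 56274240/65011133 = 1294307520.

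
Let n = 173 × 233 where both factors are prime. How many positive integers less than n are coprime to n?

φ(173) = 173 − 1 = 172.
φ(233) = 233 − 1 = 232.
φ(40309) = 172 × 232 = 39904.

39904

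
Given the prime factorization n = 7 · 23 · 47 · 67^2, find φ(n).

26850384

φ(33968263) = 33968263 · (1 − 1/7) · (1 − 1/23) · (1 − 1/47) · (1 − 1/67)
       = 33968263 · 400752/506989 = 26850384.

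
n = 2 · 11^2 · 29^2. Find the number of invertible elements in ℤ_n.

89320

φ(203522) = 203522 · (1 − 1/2) · (1 − 1/11) · (1 − 1/29)
       = 203522 · 280/638 = 89320.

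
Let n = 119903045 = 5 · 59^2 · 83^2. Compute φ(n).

93160528

φ(5) = 5 − 1 = 4.
φ(59^2) = 59^2 − 59^1 = 3481 − 59 = 3422.
φ(83^2) = 83^1·(83−1) = 83·82 = 6806.
Since φ is multiplicative, φ(119903045) = 4 · 3422 · 6806 = 93160528.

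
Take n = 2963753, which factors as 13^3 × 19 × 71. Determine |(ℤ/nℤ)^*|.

2555280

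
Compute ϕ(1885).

Prime factorization: 1885 = 5 · 13 · 29.
φ(1885) = 1885 · (1 − 1/5) · (1 − 1/13) · (1 − 1/29)
       = 1885 · 1344/1885 = 1344.

1344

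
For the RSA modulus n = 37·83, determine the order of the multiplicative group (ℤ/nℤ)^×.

φ(3071) = 3071 · (1 − 1/37) · (1 − 1/83)
       = 3071 · 2952/3071 = 2952.

2952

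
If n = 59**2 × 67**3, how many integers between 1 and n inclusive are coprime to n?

φ(1046956003) = 1046956003 · (1 − 1/59) · (1 − 1/67)
       = 1046956003 · 3828/3953 = 1013849628.

1013849628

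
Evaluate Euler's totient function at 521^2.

φ(271441) = 271441 · (1 − 1/521)
       = 271441 · 520/521 = 270920.

270920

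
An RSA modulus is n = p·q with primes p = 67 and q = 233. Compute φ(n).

φ(pq) = (p−1)(q−1) = 66 · 232 = 15312.

15312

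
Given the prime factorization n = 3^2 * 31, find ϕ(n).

180

φ(3^2) = 3^1·(3−1) = 3·2 = 6.
φ(31) = 31 − 1 = 30.
Since φ is multiplicative, φ(279) = 6 · 30 = 180.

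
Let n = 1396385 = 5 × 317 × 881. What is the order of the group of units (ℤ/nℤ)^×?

1112320

φ(5) = 5 − 1 = 4.
φ(317) = 317 − 1 = 316.
φ(881) = 881 − 1 = 880.
Since φ is multiplicative, φ(1396385) = 4 · 316 · 880 = 1112320.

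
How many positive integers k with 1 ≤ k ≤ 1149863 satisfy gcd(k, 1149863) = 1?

887040

1149863 = 11**2 × 13 × 17 × 43.
φ(1149863) = 1149863 · (1 − 1/11) · (1 − 1/13) · (1 − 1/17) · (1 − 1/43)
       = 1149863 · 80640/104533 = 887040.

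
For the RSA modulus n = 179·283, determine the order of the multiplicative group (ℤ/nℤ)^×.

For distinct primes, φ(pq) = (p−1)(q−1) = 178 × 282 = 50196.

50196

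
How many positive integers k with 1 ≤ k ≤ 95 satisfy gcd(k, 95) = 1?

72

First factor: 95 = 5 · 19.
φ(5) = 5 − 1 = 4.
φ(19) = 19 − 1 = 18.
φ(95) = 4 × 18 = 72.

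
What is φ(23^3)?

11638

φ(12167) = 12167 · (1 − 1/23)
       = 12167 · 22/23 = 11638.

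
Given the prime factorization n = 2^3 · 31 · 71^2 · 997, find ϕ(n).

φ(1246417496) = 1246417496 · (1 − 1/2) · (1 − 1/31) · (1 − 1/71) · (1 − 1/997)
       = 1246417496 · 2091600/4388794 = 594014400.

594014400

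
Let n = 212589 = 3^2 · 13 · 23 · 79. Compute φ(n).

φ(3^2) = 3^2 − 3^1 = 9 − 3 = 6.
φ(13) = 13 − 1 = 12.
φ(23) = 23 − 1 = 22.
φ(79) = 79 − 1 = 78.
Since φ is multiplicative, φ(212589) = 6 · 12 · 22 · 78 = 123552.

123552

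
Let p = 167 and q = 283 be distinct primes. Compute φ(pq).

For distinct primes, φ(pq) = (p−1)(q−1) = 166 × 282 = 46812.

46812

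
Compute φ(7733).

Prime factorization: 7733 = 11 × 19 × 37.
φ(7733) = 7733 · (1 − 1/11) · (1 − 1/19) · (1 − 1/37)
       = 7733 · 6480/7733 = 6480.

6480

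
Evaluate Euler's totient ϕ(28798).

10560

Prime factorization: 28798 = 2 · 7 · 11**2 · 17.
φ(2) = 2 − 1 = 1.
φ(7) = 7 − 1 = 6.
φ(11^2) = 11^1·(11−1) = 11·10 = 110.
φ(17) = 17 − 1 = 16.
Multiply: 1 · 6 · 110 · 16 = 10560.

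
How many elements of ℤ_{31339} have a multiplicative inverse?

Prime factorization: 31339 = 7 · 11**2 · 37.
φ(31339) = 31339 · (1 − 1/7) · (1 − 1/11) · (1 − 1/37)
       = 31339 · 2160/2849 = 23760.

23760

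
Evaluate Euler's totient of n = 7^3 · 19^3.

φ(2352637) = 2352637 · (1 − 1/7) · (1 − 1/19)
       = 2352637 · 108/133 = 1910412.

1910412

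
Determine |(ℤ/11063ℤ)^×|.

Factor 11063: 11063 = 13 × 23 × 37.
φ(13) = 13 − 1 = 12.
φ(23) = 23 − 1 = 22.
φ(37) = 37 − 1 = 36.
φ(11063) = 12 × 22 × 36 = 9504.

9504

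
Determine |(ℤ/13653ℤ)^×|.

Factor 13653: 13653 = 3**2 · 37 · 41.
φ(3^2) = 3^1·(3−1) = 3·2 = 6.
φ(37) = 37 − 1 = 36.
φ(41) = 41 − 1 = 40.
φ(13653) = 6 × 36 × 40 = 8640.

8640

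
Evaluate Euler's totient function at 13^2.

φ(13^2) = 13^1·(13−1) = 13·12 = 156.

156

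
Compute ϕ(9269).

7920

Factor 9269: 9269 = 13 * 23 * 31.
φ(13) = 13 − 1 = 12.
φ(23) = 23 − 1 = 22.
φ(31) = 31 − 1 = 30.
Since φ is multiplicative, φ(9269) = 12 · 22 · 30 = 7920.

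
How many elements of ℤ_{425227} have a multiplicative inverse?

First factor: 425227 = 11 * 29 * 31 * 43.
φ(11) = 11 − 1 = 10.
φ(29) = 29 − 1 = 28.
φ(31) = 31 − 1 = 30.
φ(43) = 43 − 1 = 42.
Since φ is multiplicative, φ(425227) = 10 · 28 · 30 · 42 = 352800.

352800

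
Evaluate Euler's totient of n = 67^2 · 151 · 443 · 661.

193497876000

φ(198486849497) = 198486849497 · (1 − 1/67) · (1 − 1/151) · (1 − 1/443) · (1 − 1/661)
       = 198486849497 · 2888028000/2962490291 = 193497876000.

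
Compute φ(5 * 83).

328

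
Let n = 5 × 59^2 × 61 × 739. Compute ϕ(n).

606104640

φ(5) = 5 − 1 = 4.
φ(59^2) = 59^2 − 59^1 = 3481 − 59 = 3422.
φ(61) = 61 − 1 = 60.
φ(739) = 739 − 1 = 738.
Multiply: 4 · 3422 · 60 · 738 = 606104640.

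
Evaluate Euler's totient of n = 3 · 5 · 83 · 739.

484128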